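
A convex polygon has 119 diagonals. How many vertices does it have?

Using d = n(n - 3)/2, we solve 119 = n(n - 3)/2.
So n(n - 3) = 238.
Testing n = 17: 17 * 14 = 238 = 238. Correct.
The polygon has 17 sides.

17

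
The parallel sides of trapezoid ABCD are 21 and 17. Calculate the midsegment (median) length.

The midsegment of a trapezoid = (base1 + base2) / 2
midsegment = (21 + 17) / 2
midsegment = 38 / 2
midsegment = 19

19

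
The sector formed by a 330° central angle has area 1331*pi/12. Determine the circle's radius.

Sector area A = πr² × θ/360, so r² = 360A / (πθ).
r² = 360 × 1331*pi/12 / (π × 330)
r² = 121
r = 11

11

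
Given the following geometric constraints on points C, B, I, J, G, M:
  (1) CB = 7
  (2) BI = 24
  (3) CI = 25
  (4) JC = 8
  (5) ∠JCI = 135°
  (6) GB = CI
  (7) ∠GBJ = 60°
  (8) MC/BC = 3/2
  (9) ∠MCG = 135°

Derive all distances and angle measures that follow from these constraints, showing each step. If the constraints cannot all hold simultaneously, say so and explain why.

The constraints are consistent.

From the given relations:
  GB = CI = 25
  MC = 3/2·BC = 3/2·7 ≈ 10.5

Step 1: From IC = 25, CJ = 8, and ∠ICJ = 135°, by the law of cosines:
  IJ² = IC² + CJ² - 2·IC·CJ·cos(135°) = 625 + 64 + 282.8 = 971.8
  IJ ≈ 31.17

Step 2: From CB = 7, CI = 25, BI = 24, by the inverse law of cosines:
  cos(∠BCI) = (CB² + CI² - BI²) / (2·CB·CI)
  ∠BCI = 73.74°

Step 3: From BC = 7, BI = 24, CI = 25, by the inverse law of cosines:
  cos(∠CBI) = (BC² + BI² - CI²) / (2·BC·BI)
  ∠CBI = 90°

Step 4: From IB = 24, IC = 25, BC = 7, by the inverse law of cosines:
  cos(∠BIC) = (IB² + IC² - BC²) / (2·IB·IC)
  ∠BIC = 16.26°

Step 5: From IC = 25, IJ = 31.17, CJ = 8, by the inverse law of cosines:
  cos(∠CIJ) = (IC² + IJ² - CJ²) / (2·IC·IJ)
  ∠CIJ = 10.45°

Step 6: From JC = 8, JI = 31.17, CI = 25, by the inverse law of cosines:
  cos(∠CJI) = (JC² + JI² - CI²) / (2·JC·JI)
  ∠CJI = 34.55°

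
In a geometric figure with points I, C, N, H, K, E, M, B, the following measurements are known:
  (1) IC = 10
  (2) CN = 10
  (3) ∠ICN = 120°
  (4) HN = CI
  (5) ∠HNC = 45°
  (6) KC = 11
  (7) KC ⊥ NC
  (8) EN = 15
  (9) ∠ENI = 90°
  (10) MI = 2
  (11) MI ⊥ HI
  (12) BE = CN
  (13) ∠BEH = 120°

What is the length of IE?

Step 1: By the law of cosines on triangle NCI: NI² = 10² + 10² − 2·10·10·cos(120°) = 300, so NI = 10·√3.
Step 2: By the law of cosines on triangle INE: IE² = (10·√3)² + 15² − 2·10·√3·15·cos(90°) = 525, so IE = 5·√21.

Therefore, the length of IE = 5·√21.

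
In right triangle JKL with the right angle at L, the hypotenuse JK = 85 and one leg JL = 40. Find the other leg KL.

By the Pythagorean theorem: KL^2 = JK^2 - JL^2
KL^2 = 85^2 - 40^2 = 7225 - 1600 = 5625
KL = sqrt(5625) = 75

75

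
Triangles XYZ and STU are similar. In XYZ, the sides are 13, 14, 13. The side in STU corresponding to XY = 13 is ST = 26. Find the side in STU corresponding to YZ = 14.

Since the triangles are similar, the ratio of corresponding sides is constant.
Scale factor k = ST / XY = 26 / 13 = 2
TU = k * YZ = 2 * 14 = 28

28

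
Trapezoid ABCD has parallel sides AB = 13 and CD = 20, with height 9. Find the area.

Area of a trapezoid = (base1 + base2) * height / 2
Area = (13 + 20) * 9 / 2
Area = 33 * 9 / 2
Area = 297 / 2
Area = 297/2

297/2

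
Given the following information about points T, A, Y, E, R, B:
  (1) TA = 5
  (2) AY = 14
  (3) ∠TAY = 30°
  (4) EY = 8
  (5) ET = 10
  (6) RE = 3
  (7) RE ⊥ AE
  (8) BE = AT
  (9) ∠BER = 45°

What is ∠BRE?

From the given relations: BE = AT = 5.
Step 1: By the law of cosines on triangle REB: RB² = 3² + 5² − 2·3·5·cos(45°) = 12.79, so RB ≈ 3.58.
Step 2: By the inverse law of cosines on triangle BRE: cos(∠BRE) = (3.58² + 3² − 5²) / (2·3.58·3) = -3.21/21.46 = -0.1498, so ∠BRE = 98.61°.

Therefore, the measure of angle ∠BRE = 98.61°.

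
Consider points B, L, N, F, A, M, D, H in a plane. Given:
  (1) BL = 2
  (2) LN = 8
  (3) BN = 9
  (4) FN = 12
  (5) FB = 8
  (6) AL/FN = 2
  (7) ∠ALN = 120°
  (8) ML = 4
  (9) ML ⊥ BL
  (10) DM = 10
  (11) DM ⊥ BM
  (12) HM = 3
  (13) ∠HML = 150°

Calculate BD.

Step 1: By the law of cosines on triangle BLM: BM² = 2² + 4² − 2·2·4·cos(90°) = 20, so BM = 2·√5.
Step 2: By the law of cosines on triangle BMD: BD² = (2·√5)² + 10² − 2·2·√5·10·cos(90°) = 120, so BD = 2·√30.

Therefore, the length of BD = 2·√30.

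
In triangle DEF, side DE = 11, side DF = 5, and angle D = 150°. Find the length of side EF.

By the law of cosines: EF^2 = DE^2 + DF^2 - 2*DE*DF*cos(D)
EF^2 = 11^2 + 5^2 - 2*11*5*cos(150°)
EF^2 = 121 + 25 - 110*(-sqrt(3)/2)
EF^2 = 55*sqrt(3) + 146
EF = sqrt(55*sqrt(3) + 146)

sqrt(55*sqrt(3) + 146)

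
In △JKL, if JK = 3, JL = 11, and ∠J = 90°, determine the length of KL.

The included angle is 90°, so the triangle is right-angled at J. The opposite side KL is the hypotenuse.
By the Pythagorean theorem: KL = sqrt(3^2 + 11^2) = sqrt(130) = sqrt(130).

sqrt(130)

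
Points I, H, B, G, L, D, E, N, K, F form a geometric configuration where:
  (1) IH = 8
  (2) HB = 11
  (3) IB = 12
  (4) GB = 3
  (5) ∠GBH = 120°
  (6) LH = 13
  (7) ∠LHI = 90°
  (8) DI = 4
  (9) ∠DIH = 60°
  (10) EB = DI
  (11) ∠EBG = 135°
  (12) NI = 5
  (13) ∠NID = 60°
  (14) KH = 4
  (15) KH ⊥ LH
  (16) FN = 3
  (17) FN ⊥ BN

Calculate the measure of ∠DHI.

Step 1: By the law of cosines on triangle HID: HD² = 8² + 4² − 2·8·4·cos(60°) = 48, so HD = 4·√3.
Step 2: By the inverse law of cosines on triangle DHI: cos(∠DHI) = ((4·√3)² + 8² − 4²) / (2·4·√3·8) = 96/110.85 = 0.866, so ∠DHI = 30°.

Therefore, the measure of angle ∠DHI = 30°.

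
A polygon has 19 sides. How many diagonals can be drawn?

Total line segments between 19 vertices = C(19,2) = 171.
Subtract the 19 sides: 171 - 19 = 152 diagonals.

152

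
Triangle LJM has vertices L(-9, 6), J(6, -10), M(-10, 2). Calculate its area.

Shoelace: Area = (1/2)|-9(-10-2) + 6(2-6) + -10(6--10)| = (1/2)(76) = 38

38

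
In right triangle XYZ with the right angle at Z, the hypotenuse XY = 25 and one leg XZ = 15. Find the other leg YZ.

By the Pythagorean theorem: YZ^2 = XY^2 - XZ^2
YZ^2 = 25^2 - 15^2 = 625 - 225 = 400
YZ = sqrt(400) = 20

20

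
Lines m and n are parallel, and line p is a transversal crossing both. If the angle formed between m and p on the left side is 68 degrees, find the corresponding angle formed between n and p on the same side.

Corresponding angles are equal: 68 degrees.

68 degrees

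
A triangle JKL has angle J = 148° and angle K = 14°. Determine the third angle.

By the triangle angle sum property, the three interior angles of any triangle add up to 180°.
We know angle J = 148° and angle K = 14°, so their sum is 162°.
Therefore angle L = 180° - 162° = 18°.

18 degrees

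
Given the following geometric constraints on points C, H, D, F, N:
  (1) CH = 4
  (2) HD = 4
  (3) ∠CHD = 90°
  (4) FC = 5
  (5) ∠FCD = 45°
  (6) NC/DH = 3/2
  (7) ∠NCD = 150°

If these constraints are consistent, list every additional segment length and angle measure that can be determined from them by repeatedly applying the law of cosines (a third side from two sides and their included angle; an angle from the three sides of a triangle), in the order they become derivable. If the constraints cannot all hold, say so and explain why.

The constraints are consistent. Derivable facts, in order:
After 1 step:
- CD = 4·√2
After 2 steps:
- DF = √17
- DN ≈ 11.26
- ∠CDH = 45°
- ∠DCH = 45°
After 3 steps:
- ∠CDF = 59.04°
- ∠CDN = 15.45°
- ∠CFD = 75.96°
- ∠CND = 14.55°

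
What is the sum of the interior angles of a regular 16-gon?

The sum of interior angles of an n-sided polygon is (n - 2) * 180.
For n = 16: (16 - 2) * 180 = 14 * 180 = 2520 degrees.

2520 degrees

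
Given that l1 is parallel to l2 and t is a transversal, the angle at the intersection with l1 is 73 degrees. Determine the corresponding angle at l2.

Corresponding angles formed by parallel lines and a transversal are equal.
The given angle is 73 degrees.
The corresponding angle = 73 degrees.

73 degrees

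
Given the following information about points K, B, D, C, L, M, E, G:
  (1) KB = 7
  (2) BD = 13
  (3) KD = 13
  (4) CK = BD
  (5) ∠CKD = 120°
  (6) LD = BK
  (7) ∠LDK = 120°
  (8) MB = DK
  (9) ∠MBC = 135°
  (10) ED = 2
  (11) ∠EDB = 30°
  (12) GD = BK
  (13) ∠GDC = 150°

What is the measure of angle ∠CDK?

From the given relations: CK = BD = 13.
Step 1: By the law of cosines on triangle DKC: DC² = 13² + 13² − 2·13·13·cos(120°) = 507, so DC = 13·√3.
Step 2: By the inverse law of cosines on triangle CDK: cos(∠CDK) = ((13·√3)² + 13² − 13²) / (2·13·√3·13) = 507/585.43 = 0.866, so ∠CDK = 30°.

Therefore, the measure of angle ∠CDK = 30°.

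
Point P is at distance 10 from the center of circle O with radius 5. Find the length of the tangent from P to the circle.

Let T be the point of tangency. Then OT ⊥ PT (radius ⊥ tangent).
In right triangle OTP: OP² = OT² + PT²
10² = 5² + PT²
PT² = 75, PT = 5*sqrt(3)

5*sqrt(3)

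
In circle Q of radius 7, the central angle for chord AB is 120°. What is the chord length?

Drop a perpendicular from the center to the chord, bisecting both the chord and the central angle.
Each half-chord = r sin(θ/2) = 7 sin(60°).
The full chord = 2 × 7 × sin(60°) = 7*sqrt(3).

7*sqrt(3)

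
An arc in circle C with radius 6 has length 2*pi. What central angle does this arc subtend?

Arc length L = 2πr × θ/360, so θ = 360L / (2πr).
θ = 360 × 2*pi / (2π × 6)
θ = 60°
θ = 60°

60°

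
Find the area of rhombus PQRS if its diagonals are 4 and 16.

The diagonals of a rhombus divide it into four right triangles.
Each triangle has legs 4/ 2 = 2 and 16/2 = 8, so each has area (1/2)*2*8 = 8.
Four such triangles give total area = (d1 * d2) / 2 = 32.

32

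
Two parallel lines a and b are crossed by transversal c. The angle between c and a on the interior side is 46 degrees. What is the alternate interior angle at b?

Alternate interior angles are equal: 46 degrees.

46 degrees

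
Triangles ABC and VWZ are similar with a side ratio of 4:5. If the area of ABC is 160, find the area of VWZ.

The ratio of areas of similar triangles = (side ratio)^2.
Side ratio = 4:5, so area ratio = 16:25.
Area of VWZ / Area of ABC = 25/16
Area of VWZ = 160 * 25/16 = 250

250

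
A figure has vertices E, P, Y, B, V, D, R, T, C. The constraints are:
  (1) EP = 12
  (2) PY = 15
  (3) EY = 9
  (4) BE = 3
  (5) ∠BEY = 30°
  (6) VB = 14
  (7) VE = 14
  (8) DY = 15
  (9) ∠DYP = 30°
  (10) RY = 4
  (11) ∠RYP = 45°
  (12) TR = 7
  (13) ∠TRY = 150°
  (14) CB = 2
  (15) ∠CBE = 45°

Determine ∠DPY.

Step 1: By the law of cosines on triangle PYD: PD² = 15² + 15² − 2·15·15·cos(30°) = 60.29, so PD ≈ 7.76.
Step 2: By the inverse law of cosines on triangle DPY: cos(∠DPY) = (7.76² + 15² − 15²) / (2·7.76·15) = 60.29/232.94 = 0.2588, so ∠DPY = 75°.

Therefore, the measure of angle ∠DPY = 75°.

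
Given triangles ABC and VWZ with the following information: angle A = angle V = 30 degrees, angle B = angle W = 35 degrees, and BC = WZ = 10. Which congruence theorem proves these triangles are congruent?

The given information provides:
angle A = angle V = 30 degrees, angle B = angle W = 35 degrees, and BC = WZ = 10
This matches the AAS congruence theorem.
Two pairs of corresponding angles and a non-included side are equal (Angle-Angle-Side).

AAS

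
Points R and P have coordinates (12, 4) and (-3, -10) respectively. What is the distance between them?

The horizontal distance is |-3 - 12| = 15 and the vertical distance is |-10 - 4| = 14.
By the Pythagorean theorem, d = sqrt(15^2 + 14^2) = sqrt(421).

sqrt(421)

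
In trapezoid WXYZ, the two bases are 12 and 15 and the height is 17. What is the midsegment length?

The midsegment (median) of a trapezoid connects the midpoints of the non-parallel sides.
Its length is the average of the two bases: (12 + 15) / 2 = 27/2.

27/2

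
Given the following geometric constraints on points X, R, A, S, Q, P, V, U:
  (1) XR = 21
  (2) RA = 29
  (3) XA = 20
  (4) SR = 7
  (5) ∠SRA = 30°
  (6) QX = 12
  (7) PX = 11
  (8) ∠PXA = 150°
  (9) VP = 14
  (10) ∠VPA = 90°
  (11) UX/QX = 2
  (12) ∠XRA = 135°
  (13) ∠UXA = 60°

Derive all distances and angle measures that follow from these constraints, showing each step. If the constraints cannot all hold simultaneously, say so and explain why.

These constraints are not satisfiable: (1), (2) and (3) fix all three sides of triangle XRA, so by the law of cosines cos(∠XRA) = (21² + 29² − 20²) / (2·21·29) = 0.7241, i.e. ∠XRA ≈ 43.6°, which contradicts (12) ∠XRA = 135°. No planar figure meets all of them, so nothing further can be derived.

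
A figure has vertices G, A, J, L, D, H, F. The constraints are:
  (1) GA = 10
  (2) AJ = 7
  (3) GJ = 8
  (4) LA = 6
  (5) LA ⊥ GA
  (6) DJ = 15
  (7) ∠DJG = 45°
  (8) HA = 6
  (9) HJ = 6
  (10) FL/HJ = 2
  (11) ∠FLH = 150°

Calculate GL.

Step 1: By the law of cosines on triangle GAL: GL² = 10² + 6² − 2·10·6·cos(90°) = 136, so GL = 2·√34.

Therefore, the length of GL = 2·√34.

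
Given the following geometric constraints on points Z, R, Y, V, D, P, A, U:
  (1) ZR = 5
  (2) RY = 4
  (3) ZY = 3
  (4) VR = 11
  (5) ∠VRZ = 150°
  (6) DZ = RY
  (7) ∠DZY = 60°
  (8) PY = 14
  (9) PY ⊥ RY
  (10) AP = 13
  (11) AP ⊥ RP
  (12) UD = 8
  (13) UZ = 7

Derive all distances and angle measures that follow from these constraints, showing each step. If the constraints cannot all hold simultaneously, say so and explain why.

The constraints are consistent.

From the given relations:
  DZ = RY = 4

Step 1: From ZR = 5, RV = 11, and ∠ZRV = 150°, by the law of cosines:
  ZV² = ZR² + RV² - 2·ZR·RV·cos(150°) = 25 + 121 + 95.26 = 241.3
  ZV ≈ 15.53

Step 2: From RY = 4, YP = 14, and ∠RYP = 90°, by the law of cosines:
  RP² = RY² + YP² - 2·RY·YP·cos(90°) = 16 + 196 - 0 = 212
  RP = 2·√53

Step 3: From YZ = 3, ZD = 4, and ∠YZD = 60°, by the law of cosines:
  YD² = YZ² + ZD² - 2·YZ·ZD·cos(60°) = 9 + 16 - 12 = 13
  YD = √13

Step 4: From ZD = 4, ZU = 7, DU = 8, by the inverse law of cosines:
  cos(∠DZU) = (ZD² + ZU² - DU²) / (2·ZD·ZU)
  ∠DZU = 88.98°

Step 5: From ZR = 5, ZY = 3, RY = 4, by the inverse law of cosines:
  cos(∠RZY) = (ZR² + ZY² - RY²) / (2·ZR·ZY)
  ∠RZY = 53.13°

Step 6: From RY = 4, RZ = 5, YZ = 3, by the inverse law of cosines:
  cos(∠YRZ) = (RY² + RZ² - YZ²) / (2·RY·RZ)
  ∠YRZ = 36.87°

Step 7: From YR = 4, YZ = 3, RZ = 5, by the inverse law of cosines:
  cos(∠RYZ) = (YR² + YZ² - RZ²) / (2·YR·YZ)
  ∠RYZ = 90°

Step 8: From DU = 8, DZ = 4, UZ = 7, by the inverse law of cosines:
  cos(∠UDZ) = (DU² + DZ² - UZ²) / (2·DU·DZ)
  ∠UDZ = 61.03°

Step 9: From UD = 8, UZ = 7, DZ = 4, by the inverse law of cosines:
  cos(∠DUZ) = (UD² + UZ² - DZ²) / (2·UD·UZ)
  ∠DUZ = 29.99°

Step 10: From RP = 2·√53, PA = 13, and ∠RPA = 90°, by the law of cosines:
  RA² = RP² + PA² - 2·RP·PA·cos(90°) = 212 + 169 - 0 = 381
  RA ≈ 19.52

Step 11: From ZR = 5, ZV = 15.53, RV = 11, by the inverse law of cosines:
  cos(∠RZV) = (ZR² + ZV² - RV²) / (2·ZR·ZV)
  ∠RZV = 20.74°

Step 12: From RP = 2·√53, RY = 4, PY = 14, by the inverse law of cosines:
  cos(∠PRY) = (RP² + RY² - PY²) / (2·RP·RY)
  ∠PRY = 74.05°

Step 13: From YD = √13, YZ = 3, DZ = 4, by the inverse law of cosines:
  cos(∠DYZ) = (YD² + YZ² - DZ²) / (2·YD·YZ)
  ∠DYZ = 73.9°

Step 14: From VR = 11, VZ = 15.53, RZ = 5, by the inverse law of cosines:
  cos(∠RVZ) = (VR² + VZ² - RZ²) / (2·VR·VZ)
  ∠RVZ = 9.26°

Step 15: From DY = √13, DZ = 4, YZ = 3, by the inverse law of cosines:
  cos(∠YDZ) = (DY² + DZ² - YZ²) / (2·DY·DZ)
  ∠YDZ = 46.1°

Step 16: From PR = 2·√53, PY = 14, RY = 4, by the inverse law of cosines:
  cos(∠RPY) = (PR² + PY² - RY²) / (2·PR·PY)
  ∠RPY = 15.95°

Step 17: From RA = 19.52, RP = 2·√53, AP = 13, by the inverse law of cosines:
  cos(∠ARP) = (RA² + RP² - AP²) / (2·RA·RP)
  ∠ARP = 41.76°

Step 18: From AP = 13, AR = 19.52, PR = 2·√53, by the inverse law of cosines:
  cos(∠PAR) = (AP² + AR² - PR²) / (2·AP·AR)
  ∠PAR = 48.24°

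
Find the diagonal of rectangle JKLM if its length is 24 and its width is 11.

d = sqrt(24^2 + 11^2) = sqrt(697)

sqrt(697)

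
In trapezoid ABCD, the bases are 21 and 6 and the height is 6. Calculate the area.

Area = (21 + 6) * 6 / 2 = 162 / 2 = 81

81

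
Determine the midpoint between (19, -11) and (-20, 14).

The midpoint is the average of the coordinates:
x: (19 + -20)/2 = -1/2
y: (-11 + 14)/2 = 3/2
Midpoint = (-1/2, 3/2)

(-1/2, 3/2)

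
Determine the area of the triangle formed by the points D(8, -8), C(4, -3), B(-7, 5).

Shoelace: Area = (1/2)|8(-3-5) + 4(5--8) + -7(-8--3)| = (1/2)(23) = 23/2

23/2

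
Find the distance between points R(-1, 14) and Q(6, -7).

The horizontal distance is |6 - -1| = 7 and the vertical distance is |-7 - 14| = 21.
By the Pythagorean theorem, d = sqrt(7^2 + 21^2) = sqrt(490) = 7*sqrt(10).

7*sqrt(10)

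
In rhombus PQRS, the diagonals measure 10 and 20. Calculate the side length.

In a rhombus, the diagonals bisect each other perpendicularly, creating four congruent right triangles.
Each triangle has legs 5 (half of 10) and 10 (half of 20).
The hypotenuse of each right triangle is a side of the rhombus:
side = sqrt(5^2 + 10^2) = sqrt(125) = 5*sqrt(5)

5*sqrt(5)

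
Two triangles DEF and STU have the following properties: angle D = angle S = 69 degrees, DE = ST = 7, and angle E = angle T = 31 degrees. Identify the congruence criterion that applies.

The given information matches ASA: Two pairs of corresponding angles and the included side are equal (Angle-Side-Angle).

ASA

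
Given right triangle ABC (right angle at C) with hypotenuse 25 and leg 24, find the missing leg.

Rearranging the Pythagorean theorem to solve for the unknown leg:
leg^2 = hypotenuse^2 - known_leg^2 = 625 - 576 = 49
leg = sqrt(49) = 7.

7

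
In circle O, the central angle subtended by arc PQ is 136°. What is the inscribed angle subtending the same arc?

By the inscribed angle theorem, the inscribed angle is half the central angle.
Inscribed angle = 136° / 2 = 68°

68°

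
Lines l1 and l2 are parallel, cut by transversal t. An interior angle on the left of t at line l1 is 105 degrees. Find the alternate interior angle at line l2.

Alternate interior angles formed by parallel lines and a transversal are equal.
The given angle is 105 degrees.
The alternate interior angle = 105 degrees.

105 degrees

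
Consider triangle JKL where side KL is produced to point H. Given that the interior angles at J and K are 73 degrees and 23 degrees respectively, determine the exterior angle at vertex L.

By the exterior angle theorem, an exterior angle of a triangle equals the sum of the two remote interior angles.
Exterior angle = angle J + angle K
Exterior angle = 73 + 23 = 96 degrees

96 degrees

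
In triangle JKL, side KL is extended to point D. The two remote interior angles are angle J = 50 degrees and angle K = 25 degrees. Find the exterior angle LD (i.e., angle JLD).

The interior angle at L is 180 - 50 - 25 = 105 degrees.
The exterior angle and interior angle at L are supplementary:
Exterior angle = 180 - 105 = 75 degrees.

75 degrees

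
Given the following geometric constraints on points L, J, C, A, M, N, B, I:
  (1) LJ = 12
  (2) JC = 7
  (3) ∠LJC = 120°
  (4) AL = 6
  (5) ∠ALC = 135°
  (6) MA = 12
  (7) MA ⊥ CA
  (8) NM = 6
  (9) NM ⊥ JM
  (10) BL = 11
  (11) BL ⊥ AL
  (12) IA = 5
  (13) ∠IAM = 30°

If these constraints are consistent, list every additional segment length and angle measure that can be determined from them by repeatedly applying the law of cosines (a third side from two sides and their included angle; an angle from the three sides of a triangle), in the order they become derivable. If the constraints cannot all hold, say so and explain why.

The constraints are consistent. Derivable facts, in order:
After 1 step:
- AB = √157
- LC ≈ 16.64
- MI ≈ 8.07
After 2 steps:
- CA ≈ 21.31
- ∠ABL = 28.61°
- ∠AIM = 131.95°
- ∠AMI = 18.05°
- ∠BAL = 61.39°
- ∠CLJ = 21.36°
- ∠JCL = 38.64°
After 3 steps:
- CM ≈ 24.46
- ∠ACL = 11.48°
- ∠CAL = 33.52°
After 4 steps:
- ∠ACM = 29.38°
- ∠AMC = 60.62°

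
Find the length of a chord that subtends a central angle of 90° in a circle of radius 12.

Chord length = 2r sin(θ/2)
= 2 × 12 × sin(90°/2)
= 2 × 12 × sin(45°)
= 12*sqrt(2)

12*sqrt(2)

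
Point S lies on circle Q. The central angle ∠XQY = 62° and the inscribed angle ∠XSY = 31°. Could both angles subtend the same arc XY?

By the inscribed angle theorem, if both angles subtend the same arc, the inscribed angle must be half the central angle.
Half of 62° = 31°, which equals the given inscribed angle of 31°.
Therefore, yes, they correspond to the same arc.

Yes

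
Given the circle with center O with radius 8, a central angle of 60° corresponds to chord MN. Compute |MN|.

Drop a perpendicular from the center to the chord, bisecting both the chord and the central angle.
Each half-chord = r sin(θ/2) = 8 sin(30°).
The full chord = 2 × 8 × sin(30°) = 8.

8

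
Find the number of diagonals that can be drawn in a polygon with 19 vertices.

Each of the 19 vertices connects to 16 non-adjacent vertices via diagonals.
Total connections = 19 × 16 = 304, but each diagonal is counted twice.
Number of diagonals = 304 / 2 = 152.

152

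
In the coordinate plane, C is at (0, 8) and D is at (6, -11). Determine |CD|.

d = sqrt((6 - 0)^2 + (-11 - 8)^2)
d = sqrt(6^2 + -19^2)
d = sqrt(36 + 361)
d = sqrt(397)

sqrt(397)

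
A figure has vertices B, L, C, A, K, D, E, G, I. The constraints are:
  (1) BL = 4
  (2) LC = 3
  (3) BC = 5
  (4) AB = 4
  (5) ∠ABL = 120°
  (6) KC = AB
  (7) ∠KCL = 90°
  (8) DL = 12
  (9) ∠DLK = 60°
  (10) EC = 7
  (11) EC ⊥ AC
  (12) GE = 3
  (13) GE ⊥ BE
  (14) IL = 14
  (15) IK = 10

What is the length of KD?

From the given relations: KC = AB = 4.
Step 1: By the law of cosines on triangle LCK: LK² = 3² + 4² − 2·3·4·cos(90°) = 25, so LK = 5.
Step 2: By the law of cosines on triangle KLD: KD² = 5² + 12² − 2·5·12·cos(60°) = 109, so KD = √109.

Therefore, the length of KD = √109.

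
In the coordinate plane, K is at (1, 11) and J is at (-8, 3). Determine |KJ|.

The horizontal distance is |-8 - 1| = 9 and the vertical distance is |3 - 11| = 8.
By the Pythagorean theorem, d = sqrt(9^2 + 8^2) = sqrt(145).

sqrt(145)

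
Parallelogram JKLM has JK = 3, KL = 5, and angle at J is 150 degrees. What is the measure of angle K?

Opposite sides of a parallelogram are parallel, so consecutive angles form co-interior angles on a transversal.
Co-interior angles sum to 180°, giving angle K = 180 - 150 = 30 degrees.

30 degrees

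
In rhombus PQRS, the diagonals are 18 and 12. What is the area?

Area of a rhombus = (d1 * d2) / 2
Area = (18 * 12) / 2
Area = 216 / 2
Area = 108

108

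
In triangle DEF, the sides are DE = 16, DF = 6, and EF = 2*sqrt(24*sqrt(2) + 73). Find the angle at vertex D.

cos(D) = (16² + 6² - (2*sqrt(24*sqrt(2) + 73))²) / (2 × 16 × 6) = -sqrt(2)/2, so D = arccos(-sqrt(2)/2) = 135°.

135°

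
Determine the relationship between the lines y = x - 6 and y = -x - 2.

Slope of line 1: m1 = 1
Slope of line 2: m2 = -1
Two lines are perpendicular when the product of their slopes is -1 (negative reciprocals).
m1 * m2 = (1) * (-1) = -1, confirming perpendicularity.

Perpendicular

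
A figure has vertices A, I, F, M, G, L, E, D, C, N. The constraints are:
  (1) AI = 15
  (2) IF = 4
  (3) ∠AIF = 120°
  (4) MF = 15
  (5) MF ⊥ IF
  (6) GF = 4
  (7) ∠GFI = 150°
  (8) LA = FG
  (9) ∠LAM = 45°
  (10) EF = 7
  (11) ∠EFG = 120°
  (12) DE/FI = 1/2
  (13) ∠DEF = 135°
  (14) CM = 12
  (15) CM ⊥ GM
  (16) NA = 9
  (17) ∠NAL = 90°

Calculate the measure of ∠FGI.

Step 1: By the law of cosines on triangle GFI: GI² = 4² + 4² − 2·4·4·cos(150°) = 59.71, so GI ≈ 7.73.
Step 2: By the inverse law of cosines on triangle FGI: cos(∠FGI) = (4² + 7.73² − 4²) / (2·4·7.73) = 59.71/61.82 = 0.9659, so ∠FGI = 15°.

Therefore, the measure of angle ∠FGI = 15°.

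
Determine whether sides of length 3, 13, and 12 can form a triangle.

Check all three triangle inequalities:
3 + 13 = 16 > 12 ✓
3 + 12 = 15 > 13 ✓
13 + 12 = 25 > 3 ✓
All conditions hold, so these sides form a valid triangle.

Yes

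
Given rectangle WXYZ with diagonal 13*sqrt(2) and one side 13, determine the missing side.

The diagonal of a rectangle forms a right triangle with the two sides.
Rearranging the Pythagorean theorem: missing side = sqrt(d^2 - known^2).
= sqrt(338 - 169) = sqrt(169) = 13.

13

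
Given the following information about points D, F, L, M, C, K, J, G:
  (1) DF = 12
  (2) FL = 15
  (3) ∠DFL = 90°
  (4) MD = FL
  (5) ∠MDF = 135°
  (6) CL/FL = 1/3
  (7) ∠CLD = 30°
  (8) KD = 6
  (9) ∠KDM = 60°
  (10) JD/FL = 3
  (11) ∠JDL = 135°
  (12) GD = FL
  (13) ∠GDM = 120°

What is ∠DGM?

From the given relations: GD = FL = 15; MD = FL = 15.
Step 1: By the law of cosines on triangle GDM: GM² = 15² + 15² − 2·15·15·cos(120°) = 675, so GM = 15·√3.
Step 2: By the inverse law of cosines on triangle DGM: cos(∠DGM) = (15² + (15·√3)² − 15²) / (2·15·15·√3) = 675/779.42 = 0.866, so ∠DGM = 30°.

Therefore, the measure of angle ∠DGM = 30°.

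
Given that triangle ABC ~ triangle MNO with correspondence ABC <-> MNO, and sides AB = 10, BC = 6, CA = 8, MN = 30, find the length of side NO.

Since the triangles are similar, the ratio of corresponding sides is constant.
Scale factor k = MN / AB = 30 / 10 = 3
NO = k * BC = 3 * 6 = 18

18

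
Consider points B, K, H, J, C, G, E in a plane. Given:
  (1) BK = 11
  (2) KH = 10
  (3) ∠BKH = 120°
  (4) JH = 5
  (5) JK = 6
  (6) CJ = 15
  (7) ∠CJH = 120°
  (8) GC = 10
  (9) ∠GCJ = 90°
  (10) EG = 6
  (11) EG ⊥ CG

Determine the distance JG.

Step 1: By the law of cosines on triangle JCG: JG² = 15² + 10² − 2·15·10·cos(90°) = 325, so JG = 5·√13.

Therefore, the length of JG = 5·√13.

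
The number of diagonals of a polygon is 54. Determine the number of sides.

Using d = n(n - 3)/2, we solve 54 = n(n - 3)/2.
So n(n - 3) = 108.
Testing n = 12: 12 * 9 = 108 = 108. Correct.
The polygon has 12 sides.

12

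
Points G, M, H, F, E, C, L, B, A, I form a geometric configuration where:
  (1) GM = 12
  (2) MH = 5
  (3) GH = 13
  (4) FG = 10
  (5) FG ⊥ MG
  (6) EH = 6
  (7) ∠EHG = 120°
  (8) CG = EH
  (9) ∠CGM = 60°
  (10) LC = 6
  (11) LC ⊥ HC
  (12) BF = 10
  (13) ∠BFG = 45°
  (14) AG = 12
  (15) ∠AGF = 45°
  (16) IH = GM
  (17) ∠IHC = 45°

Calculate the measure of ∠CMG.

From the given relations: CG = EH = 6.
Step 1: By the law of cosines on triangle MGC: MC² = 12² + 6² − 2·12·6·cos(60°) = 108, so MC = 6·√3.
Step 2: By the inverse law of cosines on triangle CMG: cos(∠CMG) = ((6·√3)² + 12² − 6²) / (2·6·√3·12) = 216/249.42 = 0.866, so ∠CMG = 30°.

Therefore, the measure of angle ∠CMG = 30°.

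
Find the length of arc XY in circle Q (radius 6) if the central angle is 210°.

Arc length = 2πr × θ/360
= 2π × 6 × 7/12
= 7*pi

7*pi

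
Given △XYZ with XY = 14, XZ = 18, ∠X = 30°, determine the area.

When two sides and the included angle are known, the area formula is (1/2)ab sin(C).
The height from one side to the opposite vertex is 18 sin(30°) = 9.
Area = (1/2) * 14 * 9 = 63.

63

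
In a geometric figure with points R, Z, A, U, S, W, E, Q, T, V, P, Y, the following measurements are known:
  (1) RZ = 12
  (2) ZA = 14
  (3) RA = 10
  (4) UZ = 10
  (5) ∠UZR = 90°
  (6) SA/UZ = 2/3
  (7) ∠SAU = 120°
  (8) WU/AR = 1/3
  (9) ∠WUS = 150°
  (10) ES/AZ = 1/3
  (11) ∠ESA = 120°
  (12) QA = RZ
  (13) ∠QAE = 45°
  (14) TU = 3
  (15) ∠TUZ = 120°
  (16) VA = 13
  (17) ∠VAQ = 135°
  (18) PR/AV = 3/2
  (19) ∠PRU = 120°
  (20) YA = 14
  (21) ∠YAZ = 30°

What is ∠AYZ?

Step 1: By the law of cosines on triangle YAZ: YZ² = 14² + 14² − 2·14·14·cos(30°) = 52.52, so YZ ≈ 7.25.
Step 2: By the inverse law of cosines on triangle AYZ: cos(∠AYZ) = (14² + 7.25² − 14²) / (2·14·7.25) = 52.52/202.91 = 0.2588, so ∠AYZ = 75°.

Therefore, the measure of angle ∠AYZ = 75°.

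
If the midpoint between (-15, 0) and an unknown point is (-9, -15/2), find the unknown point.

Using the midpoint formula: M = ((x1 + x2)/2, (y1 + y2)/2)
We know M = (-9, -15/2) and B = (-15, 0)
For x: -9 = (-15 + x2)/2, so x2 = 2*-9 - -15 = -3
For y: -15/2 = (0 + y2)/2, so y2 = 2*-15/2 - 0 = -15
A = (-3, -15)

(-3, -15)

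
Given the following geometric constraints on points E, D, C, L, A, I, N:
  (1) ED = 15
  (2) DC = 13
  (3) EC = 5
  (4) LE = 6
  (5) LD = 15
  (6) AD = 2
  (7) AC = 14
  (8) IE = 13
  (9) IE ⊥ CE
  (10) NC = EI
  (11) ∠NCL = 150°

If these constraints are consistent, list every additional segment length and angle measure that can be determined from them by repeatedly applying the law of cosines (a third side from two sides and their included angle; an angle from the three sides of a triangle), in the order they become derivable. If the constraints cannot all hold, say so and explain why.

The constraints are consistent. Derivable facts, in order:
After 1 step:
- CI = √194
- ∠ACD = 7.36°
- ∠ADC = 116.25°
- ∠CAD = 56.39°
- ∠CDE = 18.89°
- ∠CED = 57.32°
- ∠DCE = 103.8°
- ∠DEL = 78.46°
- ∠DLE = 78.46°
- ∠EDL = 23.07°
After 2 steps:
- ∠CIE = 21.04°
- ∠ECI = 68.96°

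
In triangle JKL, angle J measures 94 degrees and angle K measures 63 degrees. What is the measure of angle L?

The interior angles sum to 180°: angle L = 180 - 94 - 63 = 23°.
The triangle is obtuse (angles 94°, 63°, 23°).

23 degrees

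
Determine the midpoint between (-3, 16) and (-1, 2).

M = ((x₁ + x₂)/2, (y₁ + y₂)/2)
= ((-3 + -1)/2, (16 + 2)/2)
= (-4/2, 18/2) = (-2, 9)

(-2, 9)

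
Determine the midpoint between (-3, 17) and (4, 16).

The midpoint is the point halfway along the segment.
Move half the horizontal distance: -3 + (4 - -3)/2 = -3 + 7/2 = 1/2
Move half the vertical distance: 17 + (16 - 17)/2 = 17 + -1/2 = 33/2
Midpoint = (1/2, 33/2)

(1/2, 33/2)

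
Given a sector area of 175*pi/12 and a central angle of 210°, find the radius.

The sector covers 210°/360° = 7/12 of the full circle.
Full circle area = 175*pi/12 / 7/12 = 25*pi.
Since full area = πr², we get r² = 25*pi/π = 25, so r = 5.

5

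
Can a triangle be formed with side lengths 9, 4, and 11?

Sort the sides: 4, 9, 11.
It suffices to check that the sum of the two smallest exceeds the largest:
4 + 9 = 13 > 11. ✓
Yes, a valid triangle can be formed.

Yes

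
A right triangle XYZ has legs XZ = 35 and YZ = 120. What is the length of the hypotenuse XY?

XY = sqrt(35^2 + 120^2) = sqrt(15625) = 125

125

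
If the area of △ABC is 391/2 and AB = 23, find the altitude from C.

Area = (1/2) * base * height
height = 2 * Area / base
height = 2 * 391/2 / 23
height = 391 / 23
height = 17

17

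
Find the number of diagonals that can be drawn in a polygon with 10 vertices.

Each of the 10 vertices connects to 7 non-adjacent vertices via diagonals.
Total connections = 10 × 7 = 70, but each diagonal is counted twice.
Number of diagonals = 70 / 2 = 35.

35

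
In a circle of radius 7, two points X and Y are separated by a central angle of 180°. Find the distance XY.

Drop a perpendicular from the center to the chord, bisecting both the chord and the central angle.
Each half-chord = r sin(θ/2) = 7 sin(90°).
The full chord = 2 × 7 × sin(90°) = 14.

14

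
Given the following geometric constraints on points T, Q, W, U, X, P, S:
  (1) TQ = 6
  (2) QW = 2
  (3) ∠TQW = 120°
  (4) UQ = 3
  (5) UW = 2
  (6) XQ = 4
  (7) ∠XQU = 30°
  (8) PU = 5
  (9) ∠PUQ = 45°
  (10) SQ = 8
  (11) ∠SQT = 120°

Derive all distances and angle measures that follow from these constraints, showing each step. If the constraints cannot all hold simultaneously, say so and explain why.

The constraints are consistent.

Step 1: From TQ = 6, QW = 2, and ∠TQW = 120°, by the law of cosines:
  TW² = TQ² + QW² - 2·TQ·QW·cos(120°) = 36 + 4 + 12 = 52
  TW = 2·√13

Step 2: From TQ = 6, QS = 8, and ∠TQS = 120°, by the law of cosines:
  TS² = TQ² + QS² - 2·TQ·QS·cos(120°) = 36 + 64 + 48 = 148
  TS = 2·√37

Step 3: From QU = 3, UP = 5, and ∠QUP = 45°, by the law of cosines:
  QP² = QU² + UP² - 2·QU·UP·cos(45°) = 9 + 25 - 21.21 = 12.79
  QP ≈ 3.58

Step 4: From UQ = 3, QX = 4, and ∠UQX = 30°, by the law of cosines:
  UX² = UQ² + QX² - 2·UQ·QX·cos(30°) = 9 + 16 - 20.78 = 4.215
  UX ≈ 2.05

Step 5: From QU = 3, QW = 2, UW = 2, by the inverse law of cosines:
  cos(∠UQW) = (QU² + QW² - UW²) / (2·QU·QW)
  ∠UQW = 41.41°

Step 6: From WQ = 2, WU = 2, QU = 3, by the inverse law of cosines:
  cos(∠QWU) = (WQ² + WU² - QU²) / (2·WQ·WU)
  ∠QWU = 97.18°

Step 7: From UQ = 3, UW = 2, QW = 2, by the inverse law of cosines:
  cos(∠QUW) = (UQ² + UW² - QW²) / (2·UQ·UW)
  ∠QUW = 41.41°

Step 8: From TQ = 6, TS = 2·√37, QS = 8, by the inverse law of cosines:
  cos(∠QTS) = (TQ² + TS² - QS²) / (2·TQ·TS)
  ∠QTS = 34.72°

Step 9: From TQ = 6, TW = 2·√13, QW = 2, by the inverse law of cosines:
  cos(∠QTW) = (TQ² + TW² - QW²) / (2·TQ·TW)
  ∠QTW = 13.9°

Step 10: From QP = 3.58, QU = 3, PU = 5, by the inverse law of cosines:
  cos(∠PQU) = (QP² + QU² - PU²) / (2·QP·QU)
  ∠PQU = 98.61°

Step 11: From WQ = 2, WT = 2·√13, QT = 6, by the inverse law of cosines:
  cos(∠QWT) = (WQ² + WT² - QT²) / (2·WQ·WT)
  ∠QWT = 46.1°

Step 12: From UQ = 3, UX = 2.05, QX = 4, by the inverse law of cosines:
  cos(∠QUX) = (UQ² + UX² - QX²) / (2·UQ·UX)
  ∠QUX = 103.06°

Step 13: From XQ = 4, XU = 2.05, QU = 3, by the inverse law of cosines:
  cos(∠QXU) = (XQ² + XU² - QU²) / (2·XQ·XU)
  ∠QXU = 46.94°

Step 14: From PQ = 3.58, PU = 5, QU = 3, by the inverse law of cosines:
  cos(∠QPU) = (PQ² + PU² - QU²) / (2·PQ·PU)
  ∠QPU = 36.39°

Step 15: From SQ = 8, ST = 2·√37, QT = 6, by the inverse law of cosines:
  cos(∠QST) = (SQ² + ST² - QT²) / (2·SQ·ST)
  ∠QST = 25.28°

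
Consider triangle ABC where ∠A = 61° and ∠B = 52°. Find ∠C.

By the triangle angle sum property, the three interior angles of any triangle add up to 180°.
We know angle A = 61° and angle B = 52°, so their sum is 113°.
Therefore angle C = 180° - 113° = 67°.

67 degrees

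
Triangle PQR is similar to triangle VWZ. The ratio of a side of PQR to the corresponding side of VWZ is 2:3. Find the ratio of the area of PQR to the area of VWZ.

Area ratio = (side ratio)^2 = (2/3)^2 = 4:9.

4:9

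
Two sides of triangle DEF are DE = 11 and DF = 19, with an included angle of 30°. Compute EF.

By the law of cosines: EF^2 = DE^2 + DF^2 - 2*DE*DF*cos(D)
EF^2 = 11^2 + 19^2 - 2*11*19*cos(30°)
EF^2 = 121 + 361 - 418*(sqrt(3)/2)
EF^2 = 482 - 209*sqrt(3)
EF = sqrt(482 - 209*sqrt(3))

sqrt(482 - 209*sqrt(3))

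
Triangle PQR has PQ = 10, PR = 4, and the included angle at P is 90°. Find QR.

The included angle is 90°, so the triangle is right-angled at P. The opposite side QR is the hypotenuse.
By the Pythagorean theorem: QR = sqrt(10^2 + 4^2) = sqrt(116) = 2*sqrt(29).

2*sqrt(29)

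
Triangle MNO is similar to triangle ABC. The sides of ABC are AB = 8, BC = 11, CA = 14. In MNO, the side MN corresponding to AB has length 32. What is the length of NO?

k = 32/8 = 4. NO = 4 * 11 = 44.

44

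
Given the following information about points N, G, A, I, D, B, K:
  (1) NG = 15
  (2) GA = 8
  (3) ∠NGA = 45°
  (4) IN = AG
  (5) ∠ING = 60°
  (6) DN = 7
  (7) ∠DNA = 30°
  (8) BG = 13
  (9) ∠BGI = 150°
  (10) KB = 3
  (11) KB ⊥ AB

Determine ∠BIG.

From the given relations: IN = AG = 8.
Step 1: By the law of cosines on triangle GNI: GI² = 15² + 8² − 2·15·8·cos(60°) = 169, so GI = 13.
Step 2: By the law of cosines on triangle IGB: IB² = 13² + 13² − 2·13·13·cos(150°) = 630.72, so IB ≈ 25.11.
Step 3: By the inverse law of cosines on triangle BIG: cos(∠BIG) = (25.11² + 13² − 13²) / (2·25.11·13) = 630.72/652.97 = 0.9659, so ∠BIG = 15°.

Therefore, the measure of angle ∠BIG = 15°.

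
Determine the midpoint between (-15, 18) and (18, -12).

The midpoint is the point halfway along the segment.
Move half the horizontal distance: -15 + (18 - -15)/2 = -15 + 33/2 = 3/2
Move half the vertical distance: 18 + (-12 - 18)/2 = 18 + -30/2 = 3
Midpoint = (3/2, 3)

(3/2, 3)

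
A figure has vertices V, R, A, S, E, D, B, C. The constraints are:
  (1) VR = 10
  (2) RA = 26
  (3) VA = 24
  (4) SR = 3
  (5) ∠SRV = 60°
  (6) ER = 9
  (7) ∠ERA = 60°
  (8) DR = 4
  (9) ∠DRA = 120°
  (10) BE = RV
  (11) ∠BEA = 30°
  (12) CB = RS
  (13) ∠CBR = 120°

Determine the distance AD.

Step 1: By the law of cosines on triangle ARD: AD² = 26² + 4² − 2·26·4·cos(120°) = 796, so AD = 2·√199.

Therefore, the length of AD = 2·√199.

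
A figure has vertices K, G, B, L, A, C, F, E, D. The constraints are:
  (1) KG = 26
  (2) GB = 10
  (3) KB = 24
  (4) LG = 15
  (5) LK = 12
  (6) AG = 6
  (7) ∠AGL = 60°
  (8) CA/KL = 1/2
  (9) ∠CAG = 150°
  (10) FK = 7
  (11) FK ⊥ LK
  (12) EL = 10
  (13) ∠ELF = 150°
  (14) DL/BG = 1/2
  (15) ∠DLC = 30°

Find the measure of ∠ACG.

From the given relations: CA = 1/2·KL = 1/2·12 = 6.
Step 1: By the law of cosines on triangle CAG: CG² = 6² + 6² − 2·6·6·cos(150°) = 134.35, so CG ≈ 11.59.
Step 2: By the inverse law of cosines on triangle ACG: cos(∠ACG) = (6² + 11.59² − 6²) / (2·6·11.59) = 134.35/139.09 = 0.9659, so ∠ACG = 15°.

Therefore, the measure of angle ∠ACG = 15°.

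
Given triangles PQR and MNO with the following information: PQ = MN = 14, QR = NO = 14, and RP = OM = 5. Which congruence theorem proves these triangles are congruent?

The given information matches SSS: All three pairs of corresponding sides are equal (Side-Side-Side).

SSS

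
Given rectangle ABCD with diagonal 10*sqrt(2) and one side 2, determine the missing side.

The diagonal of a rectangle forms a right triangle with the two sides.
Rearranging the Pythagorean theorem: missing side = sqrt(d^2 - known^2).
= sqrt(200 - 4) = sqrt(196) = 14.

14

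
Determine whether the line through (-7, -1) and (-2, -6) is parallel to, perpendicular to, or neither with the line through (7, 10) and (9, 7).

Slope of line 1: m1 = (-6 - -1)/(-2 - -7) = -5/5 = -1
Slope of line 2: m2 = (7 - 10)/(9 - 7) = -3/2 = -3/2
For parallel lines we need equal slopes: -1 != -3/2.
For perpendicular lines we need m1*m2 = -1: (-1)(-3/2) = 3/2 != -1.
Since neither condition holds, the lines are neither parallel nor perpendicular.

Neither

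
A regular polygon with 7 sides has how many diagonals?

Each of the 7 vertices connects to 4 non-adjacent vertices via diagonals.
Total connections = 7 × 4 = 28, but each diagonal is counted twice.
Number of diagonals = 28 / 2 = 14.

14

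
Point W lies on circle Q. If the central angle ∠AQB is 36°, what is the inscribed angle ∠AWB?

By the inscribed angle theorem, the inscribed angle is half the central angle.
Inscribed angle = 36° / 2 = 18°

18°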